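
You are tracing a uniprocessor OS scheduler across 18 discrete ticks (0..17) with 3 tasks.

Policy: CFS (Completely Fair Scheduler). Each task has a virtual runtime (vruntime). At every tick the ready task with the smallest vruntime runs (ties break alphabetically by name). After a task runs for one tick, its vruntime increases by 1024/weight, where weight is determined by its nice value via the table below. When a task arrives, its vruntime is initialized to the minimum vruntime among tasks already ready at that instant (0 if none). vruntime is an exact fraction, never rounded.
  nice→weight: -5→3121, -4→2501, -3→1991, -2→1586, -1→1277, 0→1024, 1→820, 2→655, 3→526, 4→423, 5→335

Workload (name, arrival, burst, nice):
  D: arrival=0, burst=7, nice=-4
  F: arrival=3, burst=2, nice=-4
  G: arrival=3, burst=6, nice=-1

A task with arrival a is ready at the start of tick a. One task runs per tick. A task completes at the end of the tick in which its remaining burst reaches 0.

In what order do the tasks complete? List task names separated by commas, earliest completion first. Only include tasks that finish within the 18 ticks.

t=0: vr[D=0] → run D
t=1: vr[D=1024/2501] → run D
t=2: vr[D=2048/2501] → run D
t=3: vr[D=3072/2501 F=3072/2501 G=3072/2501] → run D
t=4: vr[D=4096/2501 F=3072/2501 G=3072/2501] → run F
t=5: vr[D=4096/2501 F=4096/2501 G=3072/2501] → run G
t=6: vr[D=4096/2501 F=4096/2501 G=6483968/3193777] → run D
t=7: vr[D=5120/2501 F=4096/2501 G=6483968/3193777] → run F
t=8: vr[D=5120/2501 G=6483968/3193777] → run G
t=9: vr[D=5120/2501 G=9044992/3193777] → run D
t=10: vr[D=6144/2501 G=9044992/3193777] → run D
t=11: vr[G=9044992/3193777] → run G
t=12: vr[G=11606016/3193777] → run G
t=13: vr[G=14167040/3193777] → run G
t=14: vr[G=16728064/3193777] → run G
t=15: (idle)
t=16: (idle)
t=17: (idle)

completion order = F, D, G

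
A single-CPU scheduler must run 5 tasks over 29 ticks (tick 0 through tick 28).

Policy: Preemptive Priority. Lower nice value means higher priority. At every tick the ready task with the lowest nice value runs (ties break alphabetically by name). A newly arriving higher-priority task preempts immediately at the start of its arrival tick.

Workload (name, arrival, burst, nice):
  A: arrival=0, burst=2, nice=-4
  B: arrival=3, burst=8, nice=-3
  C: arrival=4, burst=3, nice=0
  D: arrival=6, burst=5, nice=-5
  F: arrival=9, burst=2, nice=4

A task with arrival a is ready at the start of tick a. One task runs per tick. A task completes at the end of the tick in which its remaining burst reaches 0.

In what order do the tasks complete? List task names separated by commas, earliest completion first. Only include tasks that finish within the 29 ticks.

completion order = A, D, B, C, F

t=0: ready={A} → run A
t=1: ready={A} → run A
t=2: (idle)
t=3: ready={B} → run B
t=4: ready={B,C} → run B
t=5: ready={B,C} → run B
t=6: ready={B,C,D} → run D
t=7: ready={B,C,D} → run D
t=8: ready={B,C,D} → run D
t=9: ready={B,C,D,F} → run D
t=10: ready={B,C,D,F} → run D
t=11: ready={B,C,F} → run B
t=12: ready={B,C,F} → run B
t=13: ready={B,C,F} → run B
t=14: ready={B,C,F} → run B
t=15: ready={B,C,F} → run B
t=16: ready={C,F} → run C
t=17: ready={C,F} → run C
t=18: ready={C,F} → run C
t=19: ready={F} → run F
t=20: ready={F} → run F
t=21: (idle)
t=22: (idle)
t=23: (idle)
t=24: (idle)
t=25: (idle)
t=26: (idle)
t=27: (idle)
t=28: (idle)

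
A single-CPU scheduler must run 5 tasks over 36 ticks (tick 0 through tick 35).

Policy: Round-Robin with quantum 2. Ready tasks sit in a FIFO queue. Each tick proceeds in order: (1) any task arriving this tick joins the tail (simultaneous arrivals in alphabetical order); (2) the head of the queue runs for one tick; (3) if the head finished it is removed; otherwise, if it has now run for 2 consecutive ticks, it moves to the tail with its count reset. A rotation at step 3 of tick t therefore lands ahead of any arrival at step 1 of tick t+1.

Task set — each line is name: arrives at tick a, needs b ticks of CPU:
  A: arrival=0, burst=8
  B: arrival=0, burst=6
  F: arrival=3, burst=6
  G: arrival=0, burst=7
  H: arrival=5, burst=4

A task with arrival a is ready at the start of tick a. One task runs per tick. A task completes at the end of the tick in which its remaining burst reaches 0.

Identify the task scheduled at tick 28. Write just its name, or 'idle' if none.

running at tick 28 = F

t=0: queue=[A,B,G] q_used=0 → run A
t=1: queue=[A,B,G] q_used=1 → run A
t=2: queue=[B,G,A] q_used=0 → run B
t=3: queue=[B,G,A,F] q_used=1 → run B
t=4: queue=[G,A,F,B] q_used=0 → run G
t=5: queue=[G,A,F,B,H] q_used=1 → run G
t=6: queue=[A,F,B,H,G] q_used=0 → run A
t=7: queue=[A,F,B,H,G] q_used=1 → run A
t=8: queue=[F,B,H,G,A] q_used=0 → run F
t=9: queue=[F,B,H,G,A] q_used=1 → run F
t=10: queue=[B,H,G,A,F] q_used=0 → run B
t=11: queue=[B,H,G,A,F] q_used=1 → run B
t=12: queue=[H,G,A,F,B] q_used=0 → run H
t=13: queue=[H,G,A,F,B] q_used=1 → run H
t=14: queue=[G,A,F,B,H] q_used=0 → run G
t=15: queue=[G,A,F,B,H] q_used=1 → run G
t=16: queue=[A,F,B,H,G] q_used=0 → run A
t=17: queue=[A,F,B,H,G] q_used=1 → run A
t=18: queue=[F,B,H,G,A] q_used=0 → run F
t=19: queue=[F,B,H,G,A] q_used=1 → run F
t=20: queue=[B,H,G,A,F] q_used=0 → run B
t=21: queue=[B,H,G,A,F] q_used=1 → run B
t=22: queue=[H,G,A,F] q_used=0 → run H
t=23: queue=[H,G,A,F] q_used=1 → run H
t=24: queue=[G,A,F] q_used=0 → run G
t=25: queue=[G,A,F] q_used=1 → run G
t=26: queue=[A,F,G] q_used=0 → run A
t=27: queue=[A,F,G] q_used=1 → run A
t=28: queue=[F,G] q_used=0 → run F
t=29: queue=[F,G] q_used=1 → run F
t=30: queue=[G] q_used=0 → run G
t=31: (idle)
t=32: (idle)
t=33: (idle)
t=34: (idle)
t=35: (idle)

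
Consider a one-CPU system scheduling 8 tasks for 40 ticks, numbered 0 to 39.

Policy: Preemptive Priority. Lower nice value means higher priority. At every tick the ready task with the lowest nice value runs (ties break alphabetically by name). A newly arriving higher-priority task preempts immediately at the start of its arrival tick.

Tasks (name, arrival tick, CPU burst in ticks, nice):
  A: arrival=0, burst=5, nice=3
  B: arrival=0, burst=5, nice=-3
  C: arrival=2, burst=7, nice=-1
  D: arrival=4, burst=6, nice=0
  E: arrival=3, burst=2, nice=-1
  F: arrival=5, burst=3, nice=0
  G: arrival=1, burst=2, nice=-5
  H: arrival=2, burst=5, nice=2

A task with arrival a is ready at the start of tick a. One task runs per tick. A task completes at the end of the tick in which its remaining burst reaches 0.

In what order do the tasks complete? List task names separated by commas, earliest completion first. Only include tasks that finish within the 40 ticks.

t=0: ready={A,B} → run B
t=1: ready={A,B,G} → run G
t=2: ready={A,B,C,G,H} → run G
t=3: ready={A,B,C,E,H} → run B
t=4: ready={A,B,C,D,E,H} → run B
t=5: ready={A,B,C,D,E,F,H} → run B
t=6: ready={A,B,C,D,E,F,H} → run B
t=7: ready={A,C,D,E,F,H} → run C
t=8: ready={A,C,D,E,F,H} → run C
t=9: ready={A,C,D,E,F,H} → run C
t=10: ready={A,C,D,E,F,H} → run C
t=11: ready={A,C,D,E,F,H} → run C
t=12: ready={A,C,D,E,F,H} → run C
t=13: ready={A,C,D,E,F,H} → run C
t=14: ready={A,D,E,F,H} → run E
t=15: ready={A,D,E,F,H} → run E
t=16: ready={A,D,F,H} → run D
t=17: ready={A,D,F,H} → run D
t=18: ready={A,D,F,H} → run D
t=19: ready={A,D,F,H} → run D
t=20: ready={A,D,F,H} → run D
t=21: ready={A,D,F,H} → run D
t=22: ready={A,F,H} → run F
t=23: ready={A,F,H} → run F
t=24: ready={A,F,H} → run F
t=25: ready={A,H} → run H
t=26: ready={A,H} → run H
t=27: ready={A,H} → run H
t=28: ready={A,H} → run H
t=29: ready={A,H} → run H
t=30: ready={A} → run A
t=31: ready={A} → run A
t=32: ready={A} → run A
t=33: ready={A} → run A
t=34: ready={A} → run A
t=35: (idle)
t=36: (idle)
t=37: (idle)
t=38: (idle)
t=39: (idle)

completion order = G, B, C, E, D, F, H, A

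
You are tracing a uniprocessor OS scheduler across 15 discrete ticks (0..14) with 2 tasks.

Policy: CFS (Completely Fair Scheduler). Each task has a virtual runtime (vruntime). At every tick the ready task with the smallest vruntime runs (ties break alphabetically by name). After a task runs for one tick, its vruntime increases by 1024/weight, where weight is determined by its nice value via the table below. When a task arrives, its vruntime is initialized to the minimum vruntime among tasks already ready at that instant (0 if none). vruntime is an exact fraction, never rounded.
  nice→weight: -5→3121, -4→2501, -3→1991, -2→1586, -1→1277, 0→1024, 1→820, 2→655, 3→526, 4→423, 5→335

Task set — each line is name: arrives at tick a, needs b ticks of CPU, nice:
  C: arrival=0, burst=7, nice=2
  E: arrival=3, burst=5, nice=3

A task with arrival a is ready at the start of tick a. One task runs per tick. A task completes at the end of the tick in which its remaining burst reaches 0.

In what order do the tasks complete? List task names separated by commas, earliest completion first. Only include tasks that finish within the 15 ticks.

t=0: vr[C=0] → run C
t=1: vr[C=1024/655] → run C
t=2: vr[C=2048/655] → run C
t=3: vr[C=3072/655 E=3072/655] → run C
t=4: vr[C=4096/655 E=3072/655] → run E
t=5: vr[C=4096/655 E=1143296/172265] → run C
t=6: vr[C=1024/131 E=1143296/172265] → run E
t=7: vr[C=1024/131 E=1478656/172265] → run C
t=8: vr[C=6144/655 E=1478656/172265] → run E
t=9: vr[C=6144/655 E=1814016/172265] → run C
t=10: vr[E=1814016/172265] → run E
t=11: vr[E=2149376/172265] → run E
t=12: (idle)
t=13: (idle)
t=14: (idle)

completion order = C, E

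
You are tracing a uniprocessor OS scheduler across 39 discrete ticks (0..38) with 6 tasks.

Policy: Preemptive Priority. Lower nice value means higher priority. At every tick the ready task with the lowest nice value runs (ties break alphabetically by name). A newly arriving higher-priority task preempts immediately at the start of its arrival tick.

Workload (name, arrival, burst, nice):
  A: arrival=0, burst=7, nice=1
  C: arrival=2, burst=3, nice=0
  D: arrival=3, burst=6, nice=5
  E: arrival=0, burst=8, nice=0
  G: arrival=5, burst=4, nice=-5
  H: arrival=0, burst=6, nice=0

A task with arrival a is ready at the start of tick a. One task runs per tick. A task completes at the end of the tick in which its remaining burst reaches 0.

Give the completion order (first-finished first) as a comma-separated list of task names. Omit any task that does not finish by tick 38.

t=0: ready={A,E,H} → run E
t=1: ready={A,E,H} → run E
t=2: ready={A,C,E,H} → run C
t=3: ready={A,C,D,E,H} → run C
t=4: ready={A,C,D,E,H} → run C
t=5: ready={A,D,E,G,H} → run G
t=6: ready={A,D,E,G,H} → run G
t=7: ready={A,D,E,G,H} → run G
t=8: ready={A,D,E,G,H} → run G
t=9: ready={A,D,E,H} → run E
t=10: ready={A,D,E,H} → run E
t=11: ready={A,D,E,H} → run E
t=12: ready={A,D,E,H} → run E
t=13: ready={A,D,E,H} → run E
t=14: ready={A,D,E,H} → run E
t=15: ready={A,D,H} → run H
t=16: ready={A,D,H} → run H
t=17: ready={A,D,H} → run H
t=18: ready={A,D,H} → run H
t=19: ready={A,D,H} → run H
t=20: ready={A,D,H} → run H
t=21: ready={A,D} → run A
t=22: ready={A,D} → run A
t=23: ready={A,D} → run A
t=24: ready={A,D} → run A
t=25: ready={A,D} → run A
t=26: ready={A,D} → run A
t=27: ready={A,D} → run A
t=28: ready={D} → run D
t=29: ready={D} → run D
t=30: ready={D} → run D
t=31: ready={D} → run D
t=32: ready={D} → run D
t=33: ready={D} → run D
t=34: (idle)
t=35: (idle)
t=36: (idle)
t=37: (idle)
t=38: (idle)

completion order = C, G, E, H, A, D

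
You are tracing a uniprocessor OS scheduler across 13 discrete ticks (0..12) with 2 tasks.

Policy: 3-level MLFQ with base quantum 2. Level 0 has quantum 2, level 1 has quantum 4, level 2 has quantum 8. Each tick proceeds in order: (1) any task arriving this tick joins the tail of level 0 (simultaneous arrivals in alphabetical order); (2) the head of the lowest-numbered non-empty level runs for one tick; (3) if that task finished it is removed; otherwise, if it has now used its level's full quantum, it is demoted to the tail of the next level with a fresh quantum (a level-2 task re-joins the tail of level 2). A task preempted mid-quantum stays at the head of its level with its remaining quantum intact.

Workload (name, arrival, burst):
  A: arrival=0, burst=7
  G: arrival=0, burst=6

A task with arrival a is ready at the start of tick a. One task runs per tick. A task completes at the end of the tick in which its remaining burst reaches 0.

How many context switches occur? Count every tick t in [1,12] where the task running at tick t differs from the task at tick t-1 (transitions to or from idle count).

t=0: L0/L1/L2 = AG/-/- → run A
t=1: L0/L1/L2 = AG/-/- → run A
t=2: L0/L1/L2 = G/A/- → run G
t=3: L0/L1/L2 = G/A/- → run G
t=4: L0/L1/L2 = -/AG/- → run A
t=5: L0/L1/L2 = -/AG/- → run A
t=6: L0/L1/L2 = -/AG/- → run A
t=7: L0/L1/L2 = -/AG/- → run A
t=8: L0/L1/L2 = -/G/A → run G
t=9: L0/L1/L2 = -/G/A → run G
t=10: L0/L1/L2 = -/G/A → run G
t=11: L0/L1/L2 = -/G/A → run G
t=12: L0/L1/L2 = -/-/A → run A

context switches = 4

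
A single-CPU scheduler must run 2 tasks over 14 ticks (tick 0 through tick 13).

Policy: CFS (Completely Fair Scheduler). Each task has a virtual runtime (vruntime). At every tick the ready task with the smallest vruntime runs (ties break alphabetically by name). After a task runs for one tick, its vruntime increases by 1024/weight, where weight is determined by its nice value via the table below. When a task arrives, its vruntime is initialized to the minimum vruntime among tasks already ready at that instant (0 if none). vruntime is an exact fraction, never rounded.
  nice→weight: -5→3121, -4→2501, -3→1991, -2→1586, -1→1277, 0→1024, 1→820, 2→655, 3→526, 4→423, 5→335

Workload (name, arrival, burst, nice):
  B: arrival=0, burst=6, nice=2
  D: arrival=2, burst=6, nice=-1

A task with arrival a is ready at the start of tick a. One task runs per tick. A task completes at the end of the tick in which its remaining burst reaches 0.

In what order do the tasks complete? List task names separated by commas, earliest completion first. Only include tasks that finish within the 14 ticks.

completion order = D, B

t=0: vr[B=0] → run B
t=1: vr[B=1024/655] → run B
t=2: vr[B=2048/655 D=2048/655] → run B
t=3: vr[B=3072/655 D=2048/655] → run D
t=4: vr[B=3072/655 D=3286016/836435] → run D
t=5: vr[B=3072/655 D=3956736/836435] → run B
t=6: vr[B=4096/655 D=3956736/836435] → run D
t=7: vr[B=4096/655 D=4627456/836435] → run D
t=8: vr[B=4096/655 D=5298176/836435] → run B
t=9: vr[B=1024/131 D=5298176/836435] → run D
t=10: vr[B=1024/131 D=5968896/836435] → run D
t=11: vr[B=1024/131] → run B
t=12: (idle)
t=13: (idle)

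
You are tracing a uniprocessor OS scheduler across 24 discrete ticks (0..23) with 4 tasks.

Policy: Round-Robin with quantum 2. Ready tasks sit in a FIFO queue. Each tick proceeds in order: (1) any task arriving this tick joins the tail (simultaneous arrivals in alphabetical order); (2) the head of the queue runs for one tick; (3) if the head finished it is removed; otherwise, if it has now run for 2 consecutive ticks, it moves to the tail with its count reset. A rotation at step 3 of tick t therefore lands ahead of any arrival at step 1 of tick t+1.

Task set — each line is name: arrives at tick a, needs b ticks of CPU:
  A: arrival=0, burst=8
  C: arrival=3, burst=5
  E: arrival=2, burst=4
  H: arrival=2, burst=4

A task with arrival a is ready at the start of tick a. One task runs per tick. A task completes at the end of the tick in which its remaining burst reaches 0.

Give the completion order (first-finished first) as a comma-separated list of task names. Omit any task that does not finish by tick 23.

t=0: queue=[A] q_used=0 → run A
t=1: queue=[A] q_used=1 → run A
t=2: queue=[A,E,H] q_used=0 → run A
t=3: queue=[A,E,H,C] q_used=1 → run A
t=4: queue=[E,H,C,A] q_used=0 → run E
t=5: queue=[E,H,C,A] q_used=1 → run E
t=6: queue=[H,C,A,E] q_used=0 → run H
t=7: queue=[H,C,A,E] q_used=1 → run H
t=8: queue=[C,A,E,H] q_used=0 → run C
t=9: queue=[C,A,E,H] q_used=1 → run C
t=10: queue=[A,E,H,C] q_used=0 → run A
t=11: queue=[A,E,H,C] q_used=1 → run A
t=12: queue=[E,H,C,A] q_used=0 → run E
t=13: queue=[E,H,C,A] q_used=1 → run E
t=14: queue=[H,C,A] q_used=0 → run H
t=15: queue=[H,C,A] q_used=1 → run H
t=16: queue=[C,A] q_used=0 → run C
t=17: queue=[C,A] q_used=1 → run C
t=18: queue=[A,C] q_used=0 → run A
t=19: queue=[A,C] q_used=1 → run A
t=20: queue=[C] q_used=0 → run C
t=21: (idle)
t=22: (idle)
t=23: (idle)

completion order = E, H, A, C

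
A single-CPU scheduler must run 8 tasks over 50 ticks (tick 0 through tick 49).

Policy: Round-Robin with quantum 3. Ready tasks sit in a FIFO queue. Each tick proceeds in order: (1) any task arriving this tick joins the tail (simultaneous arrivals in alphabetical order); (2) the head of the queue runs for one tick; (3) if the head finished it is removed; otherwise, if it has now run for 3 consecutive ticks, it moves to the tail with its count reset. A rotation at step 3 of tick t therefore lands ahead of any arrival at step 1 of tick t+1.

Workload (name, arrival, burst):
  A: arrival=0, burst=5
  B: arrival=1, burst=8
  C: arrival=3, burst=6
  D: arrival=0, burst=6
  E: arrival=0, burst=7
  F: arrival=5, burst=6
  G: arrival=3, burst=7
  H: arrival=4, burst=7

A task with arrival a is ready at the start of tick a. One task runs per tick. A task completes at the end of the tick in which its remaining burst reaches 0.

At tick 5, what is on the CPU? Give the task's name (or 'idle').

t=0: queue=[A,D,E] q_used=0 → run A
t=1: queue=[A,D,E,B] q_used=1 → run A
t=2: queue=[A,D,E,B] q_used=2 → run A
t=3: queue=[D,E,B,A,C,G] q_used=0 → run D
t=4: queue=[D,E,B,A,C,G,H] q_used=1 → run D
t=5: queue=[D,E,B,A,C,G,H,F] q_used=2 → run D
t=6: queue=[E,B,A,C,G,H,F,D] q_used=0 → run E
t=7: queue=[E,B,A,C,G,H,F,D] q_used=1 → run E
t=8: queue=[E,B,A,C,G,H,F,D] q_used=2 → run E
t=9: queue=[B,A,C,G,H,F,D,E] q_used=0 → run B
t=10: queue=[B,A,C,G,H,F,D,E] q_used=1 → run B
t=11: queue=[B,A,C,G,H,F,D,E] q_used=2 → run B
t=12: queue=[A,C,G,H,F,D,E,B] q_used=0 → run A
t=13: queue=[A,C,G,H,F,D,E,B] q_used=1 → run A
t=14: queue=[C,G,H,F,D,E,B] q_used=0 → run C
t=15: queue=[C,G,H,F,D,E,B] q_used=1 → run C
t=16: queue=[C,G,H,F,D,E,B] q_used=2 → run C
t=17: queue=[G,H,F,D,E,B,C] q_used=0 → run G
t=18: queue=[G,H,F,D,E,B,C] q_used=1 → run G
t=19: queue=[G,H,F,D,E,B,C] q_used=2 → run G
t=20: queue=[H,F,D,E,B,C,G] q_used=0 → run H
t=21: queue=[H,F,D,E,B,C,G] q_used=1 → run H
t=22: queue=[H,F,D,E,B,C,G] q_used=2 → run H
t=23: queue=[F,D,E,B,C,G,H] q_used=0 → run F
t=24: queue=[F,D,E,B,C,G,H] q_used=1 → run F
t=25: queue=[F,D,E,B,C,G,H] q_used=2 → run F
t=26: queue=[D,E,B,C,G,H,F] q_used=0 → run D
t=27: queue=[D,E,B,C,G,H,F] q_used=1 → run D
t=28: queue=[D,E,B,C,G,H,F] q_used=2 → run D
t=29: queue=[E,B,C,G,H,F] q_used=0 → run E
t=30: queue=[E,B,C,G,H,F] q_used=1 → run E
t=31: queue=[E,B,C,G,H,F] q_used=2 → run E
t=32: queue=[B,C,G,H,F,E] q_used=0 → run B
t=33: queue=[B,C,G,H,F,E] q_used=1 → run B
t=34: queue=[B,C,G,H,F,E] q_used=2 → run B
t=35: queue=[C,G,H,F,E,B] q_used=0 → run C
t=36: queue=[C,G,H,F,E,B] q_used=1 → run C
t=37: queue=[C,G,H,F,E,B] q_used=2 → run C
t=38: queue=[G,H,F,E,B] q_used=0 → run G
t=39: queue=[G,H,F,E,B] q_used=1 → run G
t=40: queue=[G,H,F,E,B] q_used=2 → run G
t=41: queue=[H,F,E,B,G] q_used=0 → run H
t=42: queue=[H,F,E,B,G] q_used=1 → run H
t=43: queue=[H,F,E,B,G] q_used=2 → run H
t=44: queue=[F,E,B,G,H] q_used=0 → run F
t=45: queue=[F,E,B,G,H] q_used=1 → run F
t=46: queue=[F,E,B,G,H] q_used=2 → run F
t=47: queue=[E,B,G,H] q_used=0 → run E
t=48: queue=[B,G,H] q_used=0 → run B
t=49: queue=[B,G,H] q_used=1 → run B

running at tick 5 = D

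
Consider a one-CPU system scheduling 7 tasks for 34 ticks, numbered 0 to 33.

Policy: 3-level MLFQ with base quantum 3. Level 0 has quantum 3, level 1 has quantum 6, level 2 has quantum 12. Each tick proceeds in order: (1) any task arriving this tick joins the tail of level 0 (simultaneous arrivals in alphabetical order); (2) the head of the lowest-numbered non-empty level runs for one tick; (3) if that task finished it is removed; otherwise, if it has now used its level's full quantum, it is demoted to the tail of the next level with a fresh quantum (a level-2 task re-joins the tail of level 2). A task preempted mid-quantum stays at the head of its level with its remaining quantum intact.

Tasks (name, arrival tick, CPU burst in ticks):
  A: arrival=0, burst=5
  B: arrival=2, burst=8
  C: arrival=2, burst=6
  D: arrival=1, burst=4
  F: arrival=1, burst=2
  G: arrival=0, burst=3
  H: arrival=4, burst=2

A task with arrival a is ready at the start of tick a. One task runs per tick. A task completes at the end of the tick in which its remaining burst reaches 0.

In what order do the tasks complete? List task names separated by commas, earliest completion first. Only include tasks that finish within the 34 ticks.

completion order = G, F, H, A, D, B, C

t=0: L0/L1/L2 = AG/-/- → run A
t=1: L0/L1/L2 = AGDF/-/- → run A
t=2: L0/L1/L2 = AGDFBC/-/- → run A
t=3: L0/L1/L2 = GDFBC/A/- → run G
t=4: L0/L1/L2 = GDFBCH/A/- → run G
t=5: L0/L1/L2 = GDFBCH/A/- → run G
t=6: L0/L1/L2 = DFBCH/A/- → run D
t=7: L0/L1/L2 = DFBCH/A/- → run D
t=8: L0/L1/L2 = DFBCH/A/- → run D
t=9: L0/L1/L2 = FBCH/AD/- → run F
t=10: L0/L1/L2 = FBCH/AD/- → run F
t=11: L0/L1/L2 = BCH/AD/- → run B
t=12: L0/L1/L2 = BCH/AD/- → run B
t=13: L0/L1/L2 = BCH/AD/- → run B
t=14: L0/L1/L2 = CH/ADB/- → run C
t=15: L0/L1/L2 = CH/ADB/- → run C
t=16: L0/L1/L2 = CH/ADB/- → run C
t=17: L0/L1/L2 = H/ADBC/- → run H
t=18: L0/L1/L2 = H/ADBC/- → run H
t=19: L0/L1/L2 = -/ADBC/- → run A
t=20: L0/L1/L2 = -/ADBC/- → run A
t=21: L0/L1/L2 = -/DBC/- → run D
t=22: L0/L1/L2 = -/BC/- → run B
t=23: L0/L1/L2 = -/BC/- → run B
t=24: L0/L1/L2 = -/BC/- → run B
t=25: L0/L1/L2 = -/BC/- → run B
t=26: L0/L1/L2 = -/BC/- → run B
t=27: L0/L1/L2 = -/C/- → run C
t=28: L0/L1/L2 = -/C/- → run C
t=29: L0/L1/L2 = -/C/- → run C
t=30: (idle)
t=31: (idle)
t=32: (idle)
t=33: (idle)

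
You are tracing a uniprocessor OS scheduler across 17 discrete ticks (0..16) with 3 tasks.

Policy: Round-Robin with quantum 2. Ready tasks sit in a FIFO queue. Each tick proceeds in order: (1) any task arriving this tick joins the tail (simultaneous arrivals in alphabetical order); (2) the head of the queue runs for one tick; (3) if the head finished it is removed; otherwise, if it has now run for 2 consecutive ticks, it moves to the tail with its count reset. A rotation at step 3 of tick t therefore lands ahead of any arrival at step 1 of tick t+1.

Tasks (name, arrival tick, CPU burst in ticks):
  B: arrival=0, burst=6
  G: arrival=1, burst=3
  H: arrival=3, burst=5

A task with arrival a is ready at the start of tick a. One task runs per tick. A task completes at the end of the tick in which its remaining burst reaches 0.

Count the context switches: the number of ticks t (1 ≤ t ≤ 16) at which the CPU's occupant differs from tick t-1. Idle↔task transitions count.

context switches = 7

t=0: queue=[B] q_used=0 → run B
t=1: queue=[B,G] q_used=1 → run B
t=2: queue=[G,B] q_used=0 → run G
t=3: queue=[G,B,H] q_used=1 → run G
t=4: queue=[B,H,G] q_used=0 → run B
t=5: queue=[B,H,G] q_used=1 → run B
t=6: queue=[H,G,B] q_used=0 → run H
t=7: queue=[H,G,B] q_used=1 → run H
t=8: queue=[G,B,H] q_used=0 → run G
t=9: queue=[B,H] q_used=0 → run B
t=10: queue=[B,H] q_used=1 → run B
t=11: queue=[H] q_used=0 → run H
t=12: queue=[H] q_used=1 → run H
t=13: queue=[H] q_used=0 → run H
t=14: (idle)
t=15: (idle)
t=16: (idle)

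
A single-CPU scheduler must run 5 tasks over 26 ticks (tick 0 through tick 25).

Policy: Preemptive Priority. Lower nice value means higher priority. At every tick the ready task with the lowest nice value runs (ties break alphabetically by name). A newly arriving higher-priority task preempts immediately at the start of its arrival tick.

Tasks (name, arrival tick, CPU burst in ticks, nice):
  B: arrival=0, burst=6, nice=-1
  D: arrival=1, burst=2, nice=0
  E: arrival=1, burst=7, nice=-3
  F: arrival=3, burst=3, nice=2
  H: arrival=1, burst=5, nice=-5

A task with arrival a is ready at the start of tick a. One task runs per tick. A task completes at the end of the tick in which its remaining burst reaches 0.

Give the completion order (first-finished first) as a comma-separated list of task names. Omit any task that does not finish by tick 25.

t=0: ready={B} → run B
t=1: ready={B,D,E,H} → run H
t=2: ready={B,D,E,H} → run H
t=3: ready={B,D,E,F,H} → run H
t=4: ready={B,D,E,F,H} → run H
t=5: ready={B,D,E,F,H} → run H
t=6: ready={B,D,E,F} → run E
t=7: ready={B,D,E,F} → run E
t=8: ready={B,D,E,F} → run E
t=9: ready={B,D,E,F} → run E
t=10: ready={B,D,E,F} → run E
t=11: ready={B,D,E,F} → run E
t=12: ready={B,D,E,F} → run E
t=13: ready={B,D,F} → run B
t=14: ready={B,D,F} → run B
t=15: ready={B,D,F} → run B
t=16: ready={B,D,F} → run B
t=17: ready={B,D,F} → run B
t=18: ready={D,F} → run D
t=19: ready={D,F} → run D
t=20: ready={F} → run F
t=21: ready={F} → run F
t=22: ready={F} → run F
t=23: (idle)
t=24: (idle)
t=25: (idle)

completion order = H, E, B, D, F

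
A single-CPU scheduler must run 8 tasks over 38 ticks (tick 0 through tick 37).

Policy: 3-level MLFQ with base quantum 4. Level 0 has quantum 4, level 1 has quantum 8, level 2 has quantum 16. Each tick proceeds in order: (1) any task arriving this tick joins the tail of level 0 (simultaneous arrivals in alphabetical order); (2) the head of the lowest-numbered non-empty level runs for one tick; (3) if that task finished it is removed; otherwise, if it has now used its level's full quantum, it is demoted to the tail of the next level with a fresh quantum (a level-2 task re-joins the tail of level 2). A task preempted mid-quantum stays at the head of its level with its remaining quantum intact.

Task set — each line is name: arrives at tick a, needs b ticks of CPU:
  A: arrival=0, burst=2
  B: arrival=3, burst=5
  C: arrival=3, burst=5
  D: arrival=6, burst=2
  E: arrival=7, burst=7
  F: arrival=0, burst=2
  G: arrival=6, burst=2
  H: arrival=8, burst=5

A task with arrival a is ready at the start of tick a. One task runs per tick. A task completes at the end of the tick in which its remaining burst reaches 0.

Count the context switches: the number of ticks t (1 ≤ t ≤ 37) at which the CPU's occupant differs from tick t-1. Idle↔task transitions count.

context switches = 12

t=0: L0/L1/L2 = AF/-/- → run A
t=1: L0/L1/L2 = AF/-/- → run A
t=2: L0/L1/L2 = F/-/- → run F
t=3: L0/L1/L2 = FBC/-/- → run F
t=4: L0/L1/L2 = BC/-/- → run B
t=5: L0/L1/L2 = BC/-/- → run B
t=6: L0/L1/L2 = BCDG/-/- → run B
t=7: L0/L1/L2 = BCDGE/-/- → run B
t=8: L0/L1/L2 = CDGEH/B/- → run C
t=9: L0/L1/L2 = CDGEH/B/- → run C
t=10: L0/L1/L2 = CDGEH/B/- → run C
t=11: L0/L1/L2 = CDGEH/B/- → run C
t=12: L0/L1/L2 = DGEH/BC/- → run D
t=13: L0/L1/L2 = DGEH/BC/- → run D
t=14: L0/L1/L2 = GEH/BC/- → run G
t=15: L0/L1/L2 = GEH/BC/- → run G
t=16: L0/L1/L2 = EH/BC/- → run E
t=17: L0/L1/L2 = EH/BC/- → run E
t=18: L0/L1/L2 = EH/BC/- → run E
t=19: L0/L1/L2 = EH/BC/- → run E
t=20: L0/L1/L2 = H/BCE/- → run H
t=21: L0/L1/L2 = H/BCE/- → run H
t=22: L0/L1/L2 = H/BCE/- → run H
t=23: L0/L1/L2 = H/BCE/- → run H
t=24: L0/L1/L2 = -/BCEH/- → run B
t=25: L0/L1/L2 = -/CEH/- → run C
t=26: L0/L1/L2 = -/EH/- → run E
t=27: L0/L1/L2 = -/EH/- → run E
t=28: L0/L1/L2 = -/EH/- → run E
t=29: L0/L1/L2 = -/H/- → run H
t=30: (idle)
t=31: (idle)
t=32: (idle)
t=33: (idle)
t=34: (idle)
t=35: (idle)
t=36: (idle)
t=37: (idle)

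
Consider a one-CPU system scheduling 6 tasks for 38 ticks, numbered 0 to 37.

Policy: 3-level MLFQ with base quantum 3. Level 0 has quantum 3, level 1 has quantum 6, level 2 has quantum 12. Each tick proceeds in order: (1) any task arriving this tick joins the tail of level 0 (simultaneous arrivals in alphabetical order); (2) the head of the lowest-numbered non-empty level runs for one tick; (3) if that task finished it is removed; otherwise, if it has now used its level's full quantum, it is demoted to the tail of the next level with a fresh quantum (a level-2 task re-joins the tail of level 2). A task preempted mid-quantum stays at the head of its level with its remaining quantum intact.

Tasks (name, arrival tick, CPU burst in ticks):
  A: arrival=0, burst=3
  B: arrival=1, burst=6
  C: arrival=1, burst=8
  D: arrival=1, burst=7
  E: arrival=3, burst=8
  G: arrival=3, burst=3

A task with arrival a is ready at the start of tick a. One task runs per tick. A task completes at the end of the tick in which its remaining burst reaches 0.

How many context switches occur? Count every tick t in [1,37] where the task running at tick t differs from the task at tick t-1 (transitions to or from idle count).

t=0: L0/L1/L2 = A/-/- → run A
t=1: L0/L1/L2 = ABCD/-/- → run A
t=2: L0/L1/L2 = ABCD/-/- → run A
t=3: L0/L1/L2 = BCDEG/-/- → run B
t=4: L0/L1/L2 = BCDEG/-/- → run B
t=5: L0/L1/L2 = BCDEG/-/- → run B
t=6: L0/L1/L2 = CDEG/B/- → run C
t=7: L0/L1/L2 = CDEG/B/- → run C
t=8: L0/L1/L2 = CDEG/B/- → run C
t=9: L0/L1/L2 = DEG/BC/- → run D
t=10: L0/L1/L2 = DEG/BC/- → run D
t=11: L0/L1/L2 = DEG/BC/- → run D
t=12: L0/L1/L2 = EG/BCD/- → run E
t=13: L0/L1/L2 = EG/BCD/- → run E
t=14: L0/L1/L2 = EG/BCD/- → run E
t=15: L0/L1/L2 = G/BCDE/- → run G
t=16: L0/L1/L2 = G/BCDE/- → run G
t=17: L0/L1/L2 = G/BCDE/- → run G
t=18: L0/L1/L2 = -/BCDE/- → run B
t=19: L0/L1/L2 = -/BCDE/- → run B
t=20: L0/L1/L2 = -/BCDE/- → run B
t=21: L0/L1/L2 = -/CDE/- → run C
t=22: L0/L1/L2 = -/CDE/- → run C
t=23: L0/L1/L2 = -/CDE/- → run C
t=24: L0/L1/L2 = -/CDE/- → run C
t=25: L0/L1/L2 = -/CDE/- → run C
t=26: L0/L1/L2 = -/DE/- → run D
t=27: L0/L1/L2 = -/DE/- → run D
t=28: L0/L1/L2 = -/DE/- → run D
t=29: L0/L1/L2 = -/DE/- → run D
t=30: L0/L1/L2 = -/E/- → run E
t=31: L0/L1/L2 = -/E/- → run E
t=32: L0/L1/L2 = -/E/- → run E
t=33: L0/L1/L2 = -/E/- → run E
t=34: L0/L1/L2 = -/E/- → run E
t=35: (idle)
t=36: (idle)
t=37: (idle)

context switches = 10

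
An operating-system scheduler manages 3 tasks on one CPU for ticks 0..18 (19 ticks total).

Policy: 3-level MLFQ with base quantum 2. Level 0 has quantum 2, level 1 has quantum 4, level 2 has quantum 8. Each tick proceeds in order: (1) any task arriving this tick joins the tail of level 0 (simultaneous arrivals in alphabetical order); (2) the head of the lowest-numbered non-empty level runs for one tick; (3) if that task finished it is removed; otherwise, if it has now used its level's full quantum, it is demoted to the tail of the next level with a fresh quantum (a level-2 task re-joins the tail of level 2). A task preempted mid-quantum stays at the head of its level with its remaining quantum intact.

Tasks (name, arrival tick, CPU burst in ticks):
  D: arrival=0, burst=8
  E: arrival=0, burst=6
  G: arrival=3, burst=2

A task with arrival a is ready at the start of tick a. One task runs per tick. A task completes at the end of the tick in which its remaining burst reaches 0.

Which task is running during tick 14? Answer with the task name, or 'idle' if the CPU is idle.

running at tick 14 = D

t=0: L0/L1/L2 = DE/-/- → run D
t=1: L0/L1/L2 = DE/-/- → run D
t=2: L0/L1/L2 = E/D/- → run E
t=3: L0/L1/L2 = EG/D/- → run E
t=4: L0/L1/L2 = G/DE/- → run G
t=5: L0/L1/L2 = G/DE/- → run G
t=6: L0/L1/L2 = -/DE/- → run D
t=7: L0/L1/L2 = -/DE/- → run D
t=8: L0/L1/L2 = -/DE/- → run D
t=9: L0/L1/L2 = -/DE/- → run D
t=10: L0/L1/L2 = -/E/D → run E
t=11: L0/L1/L2 = -/E/D → run E
t=12: L0/L1/L2 = -/E/D → run E
t=13: L0/L1/L2 = -/E/D → run E
t=14: L0/L1/L2 = -/-/D → run D
t=15: L0/L1/L2 = -/-/D → run D
t=16: (idle)
t=17: (idle)
t=18: (idle)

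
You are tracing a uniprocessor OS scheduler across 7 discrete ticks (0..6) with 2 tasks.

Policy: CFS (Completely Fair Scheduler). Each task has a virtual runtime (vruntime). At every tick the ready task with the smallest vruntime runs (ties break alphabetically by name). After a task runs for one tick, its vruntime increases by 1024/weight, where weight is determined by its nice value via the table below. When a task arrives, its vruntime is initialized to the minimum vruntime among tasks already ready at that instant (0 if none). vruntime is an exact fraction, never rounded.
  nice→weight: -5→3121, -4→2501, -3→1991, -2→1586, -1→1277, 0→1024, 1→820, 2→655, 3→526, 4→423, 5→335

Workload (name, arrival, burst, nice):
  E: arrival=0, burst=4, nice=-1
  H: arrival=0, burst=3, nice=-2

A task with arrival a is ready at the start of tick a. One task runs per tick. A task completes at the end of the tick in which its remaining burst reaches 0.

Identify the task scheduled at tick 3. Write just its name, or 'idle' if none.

running at tick 3 = E

t=0: vr[E=0 H=0] → run E
t=1: vr[E=1024/1277 H=0] → run H
t=2: vr[E=1024/1277 H=512/793] → run H
t=3: vr[E=1024/1277 H=1024/793] → run E
t=4: vr[E=2048/1277 H=1024/793] → run H
t=5: vr[E=2048/1277] → run E
t=6: vr[E=3072/1277] → run E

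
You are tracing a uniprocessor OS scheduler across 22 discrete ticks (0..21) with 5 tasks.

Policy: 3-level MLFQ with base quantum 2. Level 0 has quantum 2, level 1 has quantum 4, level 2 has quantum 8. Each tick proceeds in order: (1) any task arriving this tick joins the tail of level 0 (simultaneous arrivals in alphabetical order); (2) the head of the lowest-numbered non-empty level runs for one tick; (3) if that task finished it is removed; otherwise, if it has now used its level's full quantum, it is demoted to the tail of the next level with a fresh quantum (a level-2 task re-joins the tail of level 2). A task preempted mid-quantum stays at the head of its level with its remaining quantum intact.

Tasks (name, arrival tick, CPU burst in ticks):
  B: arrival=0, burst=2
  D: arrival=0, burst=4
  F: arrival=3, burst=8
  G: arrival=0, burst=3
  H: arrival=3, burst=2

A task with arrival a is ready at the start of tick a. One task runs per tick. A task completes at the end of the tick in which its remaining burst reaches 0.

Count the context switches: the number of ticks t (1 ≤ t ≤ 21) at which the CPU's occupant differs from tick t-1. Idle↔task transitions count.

context switches = 8

t=0: L0/L1/L2 = BDG/-/- → run B
t=1: L0/L1/L2 = BDG/-/- → run B
t=2: L0/L1/L2 = DG/-/- → run D
t=3: L0/L1/L2 = DGFH/-/- → run D
t=4: L0/L1/L2 = GFH/D/- → run G
t=5: L0/L1/L2 = GFH/D/- → run G
t=6: L0/L1/L2 = FH/DG/- → run F
t=7: L0/L1/L2 = FH/DG/- → run F
t=8: L0/L1/L2 = H/DGF/- → run H
t=9: L0/L1/L2 = H/DGF/- → run H
t=10: L0/L1/L2 = -/DGF/- → run D
t=11: L0/L1/L2 = -/DGF/- → run D
t=12: L0/L1/L2 = -/GF/- → run G
t=13: L0/L1/L2 = -/F/- → run F
t=14: L0/L1/L2 = -/F/- → run F
t=15: L0/L1/L2 = -/F/- → run F
t=16: L0/L1/L2 = -/F/- → run F
t=17: L0/L1/L2 = -/-/F → run F
t=18: L0/L1/L2 = -/-/F → run F
t=19: (idle)
t=20: (idle)
t=21: (idle)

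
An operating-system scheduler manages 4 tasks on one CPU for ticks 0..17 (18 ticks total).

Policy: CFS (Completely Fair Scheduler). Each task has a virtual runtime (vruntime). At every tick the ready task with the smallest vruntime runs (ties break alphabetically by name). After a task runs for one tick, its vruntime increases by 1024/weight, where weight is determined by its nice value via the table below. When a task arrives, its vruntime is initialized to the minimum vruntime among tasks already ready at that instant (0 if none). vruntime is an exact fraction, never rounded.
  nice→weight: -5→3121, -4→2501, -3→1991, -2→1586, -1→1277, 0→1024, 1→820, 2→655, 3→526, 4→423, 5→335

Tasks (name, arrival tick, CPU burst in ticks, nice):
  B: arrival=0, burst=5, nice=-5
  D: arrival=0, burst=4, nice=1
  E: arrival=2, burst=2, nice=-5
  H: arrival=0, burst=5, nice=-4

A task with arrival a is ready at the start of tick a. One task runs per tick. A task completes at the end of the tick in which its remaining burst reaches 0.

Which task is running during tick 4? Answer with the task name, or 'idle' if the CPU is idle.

running at tick 4 = B

t=0: vr[B=0 D=0 H=0] → run B
t=1: vr[B=1024/3121 D=0 H=0] → run D
t=2: vr[B=1024/3121 D=256/205 E=0 H=0] → run E
t=3: vr[B=1024/3121 D=256/205 E=1024/3121 H=0] → run H
t=4: vr[B=1024/3121 D=256/205 E=1024/3121 H=1024/2501] → run B
t=5: vr[B=2048/3121 D=256/205 E=1024/3121 H=1024/2501] → run E
t=6: vr[B=2048/3121 D=256/205 H=1024/2501] → run H
t=7: vr[B=2048/3121 D=256/205 H=2048/2501] → run B
t=8: vr[B=3072/3121 D=256/205 H=2048/2501] → run H
t=9: vr[B=3072/3121 D=256/205 H=3072/2501] → run B
t=10: vr[B=4096/3121 D=256/205 H=3072/2501] → run H
t=11: vr[B=4096/3121 D=256/205 H=4096/2501] → run D
t=12: vr[B=4096/3121 D=512/205 H=4096/2501] → run B
t=13: vr[D=512/205 H=4096/2501] → run H
t=14: vr[D=512/205] → run D
t=15: vr[D=768/205] → run D
t=16: (idle)
t=17: (idle)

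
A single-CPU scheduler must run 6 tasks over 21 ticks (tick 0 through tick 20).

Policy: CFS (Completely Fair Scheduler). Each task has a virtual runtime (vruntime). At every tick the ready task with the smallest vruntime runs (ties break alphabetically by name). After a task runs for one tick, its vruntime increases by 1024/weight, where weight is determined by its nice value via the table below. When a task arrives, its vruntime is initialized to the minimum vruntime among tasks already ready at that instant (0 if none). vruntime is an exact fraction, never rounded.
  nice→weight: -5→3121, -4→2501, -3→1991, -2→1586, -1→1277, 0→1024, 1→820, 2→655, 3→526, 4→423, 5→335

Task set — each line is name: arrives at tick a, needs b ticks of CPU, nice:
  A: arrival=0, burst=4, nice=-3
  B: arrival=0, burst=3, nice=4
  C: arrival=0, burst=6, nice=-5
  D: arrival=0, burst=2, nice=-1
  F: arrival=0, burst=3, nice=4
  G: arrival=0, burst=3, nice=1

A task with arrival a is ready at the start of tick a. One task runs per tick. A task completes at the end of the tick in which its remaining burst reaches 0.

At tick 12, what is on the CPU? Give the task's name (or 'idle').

running at tick 12 = G

t=0: vr[A=0 B=0 C=0 D=0 F=0 G=0] → run A
t=1: vr[A=1024/1991 B=0 C=0 D=0 F=0 G=0] → run B
t=2: vr[A=1024/1991 B=1024/423 C=0 D=0 F=0 G=0] → run C
t=3: vr[A=1024/1991 B=1024/423 C=1024/3121 D=0 F=0 G=0] → run D
t=4: vr[A=1024/1991 B=1024/423 C=1024/3121 D=1024/1277 F=0 G=0] → run F
t=5: vr[A=1024/1991 B=1024/423 C=1024/3121 D=1024/1277 F=1024/423 G=0] → run G
t=6: vr[A=1024/1991 B=1024/423 C=1024/3121 D=1024/1277 F=1024/423 G=256/205] → run C
t=7: vr[A=1024/1991 B=1024/423 C=2048/3121 D=1024/1277 F=1024/423 G=256/205] → run A
t=8: vr[A=2048/1991 B=1024/423 C=2048/3121 D=1024/1277 F=1024/423 G=256/205] → run C
t=9: vr[A=2048/1991 B=1024/423 C=3072/3121 D=1024/1277 F=1024/423 G=256/205] → run D
t=10: vr[A=2048/1991 B=1024/423 C=3072/3121 F=1024/423 G=256/205] → run C
t=11: vr[A=2048/1991 B=1024/423 C=4096/3121 F=1024/423 G=256/205] → run A
t=12: vr[A=3072/1991 B=1024/423 C=4096/3121 F=1024/423 G=256/205] → run G
t=13: vr[A=3072/1991 B=1024/423 C=4096/3121 F=1024/423 G=512/205] → run C
t=14: vr[A=3072/1991 B=1024/423 C=5120/3121 F=1024/423 G=512/205] → run A
t=15: vr[B=1024/423 C=5120/3121 F=1024/423 G=512/205] → run C
t=16: vr[B=1024/423 F=1024/423 G=512/205] → run B
t=17: vr[B=2048/423 F=1024/423 G=512/205] → run F
t=18: vr[B=2048/423 F=2048/423 G=512/205] → run G
t=19: vr[B=2048/423 F=2048/423] → run B
t=20: vr[F=2048/423] → run F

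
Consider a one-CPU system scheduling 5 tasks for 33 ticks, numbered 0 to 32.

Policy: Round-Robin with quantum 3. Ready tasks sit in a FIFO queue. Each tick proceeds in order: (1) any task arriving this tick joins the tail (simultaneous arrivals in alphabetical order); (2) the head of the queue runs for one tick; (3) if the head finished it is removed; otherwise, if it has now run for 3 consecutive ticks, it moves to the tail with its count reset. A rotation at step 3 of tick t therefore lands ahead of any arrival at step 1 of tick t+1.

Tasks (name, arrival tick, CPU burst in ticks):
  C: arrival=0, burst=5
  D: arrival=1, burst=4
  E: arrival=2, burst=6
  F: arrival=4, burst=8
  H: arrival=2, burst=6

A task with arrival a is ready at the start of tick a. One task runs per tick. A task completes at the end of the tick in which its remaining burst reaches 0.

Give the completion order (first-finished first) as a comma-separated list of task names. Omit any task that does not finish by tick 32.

t=0: queue=[C] q_used=0 → run C
t=1: queue=[C,D] q_used=1 → run C
t=2: queue=[C,D,E,H] q_used=2 → run C
t=3: queue=[D,E,H,C] q_used=0 → run D
t=4: queue=[D,E,H,C,F] q_used=1 → run D
t=5: queue=[D,E,H,C,F] q_used=2 → run D
t=6: queue=[E,H,C,F,D] q_used=0 → run E
t=7: queue=[E,H,C,F,D] q_used=1 → run E
t=8: queue=[E,H,C,F,D] q_used=2 → run E
t=9: queue=[H,C,F,D,E] q_used=0 → run H
t=10: queue=[H,C,F,D,E] q_used=1 → run H
t=11: queue=[H,C,F,D,E] q_used=2 → run H
t=12: queue=[C,F,D,E,H] q_used=0 → run C
t=13: queue=[C,F,D,E,H] q_used=1 → run C
t=14: queue=[F,D,E,H] q_used=0 → run F
t=15: queue=[F,D,E,H] q_used=1 → run F
t=16: queue=[F,D,E,H] q_used=2 → run F
t=17: queue=[D,E,H,F] q_used=0 → run D
t=18: queue=[E,H,F] q_used=0 → run E
t=19: queue=[E,H,F] q_used=1 → run E
t=20: queue=[E,H,F] q_used=2 → run E
t=21: queue=[H,F] q_used=0 → run H
t=22: queue=[H,F] q_used=1 → run H
t=23: queue=[H,F] q_used=2 → run H
t=24: queue=[F] q_used=0 → run F
t=25: queue=[F] q_used=1 → run F
t=26: queue=[F] q_used=2 → run F
t=27: queue=[F] q_used=0 → run F
t=28: queue=[F] q_used=1 → run F
t=29: (idle)
t=30: (idle)
t=31: (idle)
t=32: (idle)

completion order = C, D, E, H, F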